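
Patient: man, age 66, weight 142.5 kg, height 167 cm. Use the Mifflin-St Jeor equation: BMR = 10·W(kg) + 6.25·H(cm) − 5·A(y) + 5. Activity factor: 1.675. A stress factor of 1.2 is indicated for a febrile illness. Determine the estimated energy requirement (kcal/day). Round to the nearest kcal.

Mifflin-St Jeor (male): BMR = 10(142.5) + 6.25(167) − 5(66) + 5 = 1425 + 1043.75 − 330 + 5 = 2143.75 kcal/day.
TEE = BMR × activity factor = 2143.75 × 1.675 = 3590.7813 kcal/day.
Apply stress factor: 3590.7813 × 1.2 = 4308.9375 kcal/day.

4309 kcal/day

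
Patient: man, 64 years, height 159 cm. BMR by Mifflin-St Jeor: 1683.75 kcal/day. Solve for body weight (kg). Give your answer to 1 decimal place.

100.5 kg

1683.75 = 10·W + 6.25(159) − 5(64) + 5
10·W = 1683.75 − 678.75 = 1005, so W = 100.5 kg.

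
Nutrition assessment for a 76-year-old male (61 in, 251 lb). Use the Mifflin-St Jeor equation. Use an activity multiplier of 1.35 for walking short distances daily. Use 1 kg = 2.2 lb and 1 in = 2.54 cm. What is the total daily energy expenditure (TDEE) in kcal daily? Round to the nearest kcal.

2341 kcal daily

Convert to metric: weight = 251 ÷ 2.2 = 114.0909 kg; height = 61 × 2.54 = 154.94 cm.
Mifflin-St Jeor (male): BMR = 10(114.0909) + 6.25(154.94) − 5(76) + 5 = 1140.9091 + 968.375 − 380 + 5 = 1734.2841 kcal/day.
TEE = BMR × activity factor = 1734.2841 × 1.35 = 2341.2835 kcal/day.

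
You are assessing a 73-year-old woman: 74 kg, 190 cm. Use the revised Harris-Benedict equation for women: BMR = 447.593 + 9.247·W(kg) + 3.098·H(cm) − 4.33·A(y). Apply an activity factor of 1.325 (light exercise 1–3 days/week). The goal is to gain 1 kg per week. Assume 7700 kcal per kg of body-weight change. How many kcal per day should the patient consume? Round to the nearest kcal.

Harris-Benedict: BMR = 447.593 + 9.247(74) + 3.098(190) − 4.33(73) = 1404.401 kcal/day.
TEE = 1404.401 × 1.325 = 1860.8313 kcal/day.
Required daily surplus = 1 × 7700 ÷ 7 = 1100 kcal/day.
Target intake = 1860.8313 + 1100 = 2960.8313 kcal/day.

2961 kcal per day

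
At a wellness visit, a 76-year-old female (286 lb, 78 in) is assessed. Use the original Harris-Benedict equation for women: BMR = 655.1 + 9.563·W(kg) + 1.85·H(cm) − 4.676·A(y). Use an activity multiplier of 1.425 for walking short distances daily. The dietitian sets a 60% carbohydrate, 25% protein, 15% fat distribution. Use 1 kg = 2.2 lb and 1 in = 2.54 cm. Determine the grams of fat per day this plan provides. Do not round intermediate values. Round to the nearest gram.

45 g/day

Convert to metric: weight = 286 ÷ 2.2 = 130 kg; height = 78 × 2.54 = 198.12 cm.
Harris-Benedict: BMR = 655.1 + 9.563(130) + 1.85(198.12) − 4.676(76) = 1909.436 kcal/day.
TEE = 1909.436 × 1.425 = 2720.9463 kcal/day.
Fat energy = 15% × 2720.9463 = 408.1419 kcal.
Fat = 408.1419 ÷ 9 kcal/g = 45.3491 g.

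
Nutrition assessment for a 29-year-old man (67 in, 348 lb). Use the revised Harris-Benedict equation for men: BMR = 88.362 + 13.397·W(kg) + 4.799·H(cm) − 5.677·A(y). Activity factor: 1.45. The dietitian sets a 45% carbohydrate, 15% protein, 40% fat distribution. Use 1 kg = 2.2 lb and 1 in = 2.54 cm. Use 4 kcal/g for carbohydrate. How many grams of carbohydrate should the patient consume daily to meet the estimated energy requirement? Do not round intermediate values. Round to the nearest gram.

466 g/day

Convert to metric: weight = 348 ÷ 2.2 = 158.1818 kg; height = 67 × 2.54 = 170.18 cm.
Harris-Benedict: BMR = 88.362 + 13.397(158.1818) + 4.799(170.18) − 5.677(29) = 2859.5846 kcal/day.
TEE = 2859.5846 × 1.45 = 4146.3977 kcal/day.
Carbohydrate energy = 45% × 4146.3977 = 1865.879 kcal.
Carbohydrate = 1865.879 ÷ 4 kcal/g = 466.4697 g.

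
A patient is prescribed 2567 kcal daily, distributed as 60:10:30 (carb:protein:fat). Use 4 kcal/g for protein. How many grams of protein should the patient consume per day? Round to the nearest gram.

Protein energy = 10% × 2567 = 256.7 kcal.
At 4 kcal/g: 256.7 ÷ 4 = 64.175 g.

64 g/day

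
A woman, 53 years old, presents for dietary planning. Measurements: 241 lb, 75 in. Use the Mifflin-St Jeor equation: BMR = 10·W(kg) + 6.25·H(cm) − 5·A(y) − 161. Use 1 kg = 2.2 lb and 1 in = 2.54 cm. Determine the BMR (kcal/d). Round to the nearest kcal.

Convert to metric: weight = 241 ÷ 2.2 = 109.5455 kg; height = 75 × 2.54 = 190.5 cm.
Mifflin-St Jeor (female): BMR = 10(109.5455) + 6.25(190.5) − 5(53) − 161 = 1095.4545 + 1190.625 − 265 − 161 = 1860.0795 kcal/day.

1860 kcal/d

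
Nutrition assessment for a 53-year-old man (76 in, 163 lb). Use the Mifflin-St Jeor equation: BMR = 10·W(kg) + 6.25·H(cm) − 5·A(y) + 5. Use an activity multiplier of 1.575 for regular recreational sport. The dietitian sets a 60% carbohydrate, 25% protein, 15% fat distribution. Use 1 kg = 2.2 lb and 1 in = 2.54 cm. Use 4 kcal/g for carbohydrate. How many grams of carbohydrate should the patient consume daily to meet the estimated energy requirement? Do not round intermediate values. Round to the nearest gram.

Convert to metric: weight = 163 ÷ 2.2 = 74.0909 kg; height = 76 × 2.54 = 193.04 cm.
Mifflin-St Jeor (male): BMR = 10(74.0909) + 6.25(193.04) − 5(53) + 5 = 740.9091 + 1206.5 − 265 + 5 = 1687.4091 kcal/day.
TEE = 1687.4091 × 1.575 = 2657.6693 kcal/day.
Carbohydrate energy = 60% × 2657.6693 = 1594.6016 kcal.
Carbohydrate = 1594.6016 ÷ 4 kcal/g = 398.6504 g.

399 g/day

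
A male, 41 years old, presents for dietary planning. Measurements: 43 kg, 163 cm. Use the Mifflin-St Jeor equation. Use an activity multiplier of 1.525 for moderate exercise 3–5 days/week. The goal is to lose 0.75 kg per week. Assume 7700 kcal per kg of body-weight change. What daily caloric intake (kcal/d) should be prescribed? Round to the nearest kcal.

Mifflin-St Jeor (male): BMR = 10(43) + 6.25(163) − 5(41) + 5 = 430 + 1018.75 − 205 + 5 = 1248.75 kcal/day.
TEE = 1248.75 × 1.525 = 1904.3438 kcal/day.
Required daily deficit = 0.75 × 7700 ÷ 7 = 825 kcal/day.
Target intake = 1904.3438 − 825 = 1079.3438 kcal/day.

1079 kcal/d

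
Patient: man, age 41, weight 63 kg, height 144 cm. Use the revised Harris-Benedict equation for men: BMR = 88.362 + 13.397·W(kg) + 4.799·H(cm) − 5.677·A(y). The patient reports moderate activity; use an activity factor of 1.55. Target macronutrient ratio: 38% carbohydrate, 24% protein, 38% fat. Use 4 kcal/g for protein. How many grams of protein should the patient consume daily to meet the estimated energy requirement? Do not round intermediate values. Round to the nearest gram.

Harris-Benedict: BMR = 88.362 + 13.397(63) + 4.799(144) − 5.677(41) = 1390.672 kcal/day.
TEE = 1390.672 × 1.55 = 2155.5416 kcal/day.
Protein energy = 24% × 2155.5416 = 517.33 kcal.
Protein = 517.33 ÷ 4 kcal/g = 129.3325 g.

129 g/day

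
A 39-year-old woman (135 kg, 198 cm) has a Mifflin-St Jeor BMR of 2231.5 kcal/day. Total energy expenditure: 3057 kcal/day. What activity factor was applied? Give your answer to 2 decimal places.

1.37

Activity factor = TEE ÷ BMR = 3057 ÷ 2231.5 = 1.37.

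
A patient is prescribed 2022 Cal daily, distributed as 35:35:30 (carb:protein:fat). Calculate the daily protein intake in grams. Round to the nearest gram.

Protein energy = 35% × 2022 = 707.7 kcal.
At 4 kcal/g: 707.7 ÷ 4 = 176.925 g.

177 g/day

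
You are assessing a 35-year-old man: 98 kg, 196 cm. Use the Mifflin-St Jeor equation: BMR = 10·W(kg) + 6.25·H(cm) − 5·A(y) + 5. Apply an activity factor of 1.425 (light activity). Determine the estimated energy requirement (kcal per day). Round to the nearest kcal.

Mifflin-St Jeor (male): BMR = 10(98) + 6.25(196) − 5(35) + 5 = 980 + 1225 − 175 + 5 = 2035 kcal/day.
TEE = BMR × activity factor = 2035 × 1.425 = 2899.875 kcal/day.

2900 kcal per day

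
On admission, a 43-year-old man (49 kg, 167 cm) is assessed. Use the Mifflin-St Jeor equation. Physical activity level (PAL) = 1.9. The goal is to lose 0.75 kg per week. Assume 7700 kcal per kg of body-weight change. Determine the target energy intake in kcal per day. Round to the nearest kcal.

Mifflin-St Jeor (male): BMR = 10(49) + 6.25(167) − 5(43) + 5 = 490 + 1043.75 − 215 + 5 = 1323.75 kcal/day.
TEE = 1323.75 × 1.9 = 2515.125 kcal/day.
Required daily deficit = 0.75 × 7700 ÷ 7 = 825 kcal/day.
Target intake = 2515.125 − 825 = 1690.125 kcal/day.

1690 kcal per day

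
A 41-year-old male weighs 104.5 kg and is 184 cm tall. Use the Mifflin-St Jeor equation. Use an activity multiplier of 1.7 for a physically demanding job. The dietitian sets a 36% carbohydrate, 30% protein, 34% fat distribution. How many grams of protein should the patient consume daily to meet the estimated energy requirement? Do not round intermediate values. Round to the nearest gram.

254 g/day

Mifflin-St Jeor (male): BMR = 10(104.5) + 6.25(184) − 5(41) + 5 = 1045 + 1150 − 205 + 5 = 1995 kcal/day.
TEE = 1995 × 1.7 = 3391.5 kcal/day.
Protein energy = 30% × 3391.5 = 1017.45 kcal.
Protein = 1017.45 ÷ 4 kcal/g = 254.3625 g.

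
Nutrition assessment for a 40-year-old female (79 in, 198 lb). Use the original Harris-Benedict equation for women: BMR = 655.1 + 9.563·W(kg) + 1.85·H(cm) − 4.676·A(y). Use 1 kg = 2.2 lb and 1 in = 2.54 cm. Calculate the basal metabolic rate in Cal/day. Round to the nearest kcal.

1700 Cal/day

Convert to metric: weight = 198 ÷ 2.2 = 90 kg; height = 79 × 2.54 = 200.66 cm.
Harris-Benedict: BMR = 655.1 + 9.563(90) + 1.85(200.66) − 4.676(40) = 1699.951 kcal/day.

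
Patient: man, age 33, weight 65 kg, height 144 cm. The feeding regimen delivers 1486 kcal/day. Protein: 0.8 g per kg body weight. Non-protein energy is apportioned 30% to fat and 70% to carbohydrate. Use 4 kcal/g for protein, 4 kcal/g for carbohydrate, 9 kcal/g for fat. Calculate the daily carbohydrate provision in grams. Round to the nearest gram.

Protein = 0.8 × 65 = 52 g → 52 × 4 = 208 kcal.
Non-protein calories = 1486 − 208 = 1278 kcal.
Fat: 30% × 1278 = 383.4 kcal; carbohydrate: 894.6 kcal.
Carbohydrate: 894.6 kcal ÷ 4 kcal/g = 223.65 g.

224 g/day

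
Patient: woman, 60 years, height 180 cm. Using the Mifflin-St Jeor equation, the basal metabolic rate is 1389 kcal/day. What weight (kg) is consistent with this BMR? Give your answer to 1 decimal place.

1389 = 10·W + 6.25(180) − 5(60) − 161
10·W = 1389 − 664 = 725, so W = 72.5 kg.

72.5 kg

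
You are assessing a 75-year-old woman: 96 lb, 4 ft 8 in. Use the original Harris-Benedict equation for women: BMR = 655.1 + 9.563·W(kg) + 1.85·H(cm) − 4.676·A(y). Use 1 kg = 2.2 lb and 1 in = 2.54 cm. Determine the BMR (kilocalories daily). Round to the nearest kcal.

985 kilocalories daily

Convert to metric: weight = 96 ÷ 2.2 = 43.6364 kg; height = (4×12 + 8) × 2.54 = 56 × 2.54 = 142.24 cm.
Harris-Benedict: BMR = 655.1 + 9.563(43.6364) + 1.85(142.24) − 4.676(75) = 984.8385 kcal/day.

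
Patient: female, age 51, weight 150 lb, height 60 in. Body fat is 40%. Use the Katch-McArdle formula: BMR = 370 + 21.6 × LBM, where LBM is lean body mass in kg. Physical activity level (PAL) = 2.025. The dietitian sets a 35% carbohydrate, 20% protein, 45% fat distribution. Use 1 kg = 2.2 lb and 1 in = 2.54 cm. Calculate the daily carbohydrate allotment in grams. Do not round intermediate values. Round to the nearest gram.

Convert to metric: weight = 150 ÷ 2.2 = 68.1818 kg; height = 60 × 2.54 = 152.4 cm.
LBM = 68.1818 × (1 − 0.4) = 40.9091 kg. Katch-McArdle: BMR = 370 + 21.6 × 40.9091 = 1253.6364 kcal/day.
TEE = 1253.6364 × 2.025 = 2538.6136 kcal/day.
Carbohydrate energy = 35% × 2538.6136 = 888.5148 kcal.
Carbohydrate = 888.5148 ÷ 4 kcal/g = 222.1287 g.

222 g/day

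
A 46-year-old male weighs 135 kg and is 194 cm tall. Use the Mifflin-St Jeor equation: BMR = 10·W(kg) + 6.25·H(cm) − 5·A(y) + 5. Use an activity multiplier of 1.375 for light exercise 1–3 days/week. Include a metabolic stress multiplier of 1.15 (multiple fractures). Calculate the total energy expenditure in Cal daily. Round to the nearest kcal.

Mifflin-St Jeor (male): BMR = 10(135) + 6.25(194) − 5(46) + 5 = 1350 + 1212.5 − 230 + 5 = 2337.5 kcal/day.
TEE = BMR × activity factor = 2337.5 × 1.375 = 3214.0625 kcal/day.
Apply stress factor: 3214.0625 × 1.15 = 3696.1719 kcal/day.

3696 Cal daily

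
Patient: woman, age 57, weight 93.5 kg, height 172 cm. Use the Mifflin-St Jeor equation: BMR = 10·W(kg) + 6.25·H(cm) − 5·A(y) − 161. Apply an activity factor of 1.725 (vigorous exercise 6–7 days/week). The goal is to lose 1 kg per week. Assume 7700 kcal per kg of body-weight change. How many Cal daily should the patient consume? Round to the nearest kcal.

1598 Cal daily

Mifflin-St Jeor (female): BMR = 10(93.5) + 6.25(172) − 5(57) − 161 = 935 + 1075 − 285 − 161 = 1564 kcal/day.
TEE = 1564 × 1.725 = 2697.9 kcal/day.
Required daily deficit = 1 × 7700 ÷ 7 = 1100 kcal/day.
Target intake = 2697.9 − 1100 = 1597.9 kcal/day.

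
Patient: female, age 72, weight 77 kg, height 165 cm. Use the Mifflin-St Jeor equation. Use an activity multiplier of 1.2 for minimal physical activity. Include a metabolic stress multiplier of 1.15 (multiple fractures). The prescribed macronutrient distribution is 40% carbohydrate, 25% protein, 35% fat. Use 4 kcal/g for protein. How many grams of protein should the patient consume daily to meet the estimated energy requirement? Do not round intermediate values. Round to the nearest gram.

110 g/day

Mifflin-St Jeor (female): BMR = 10(77) + 6.25(165) − 5(72) − 161 = 770 + 1031.25 − 360 − 161 = 1280.25 kcal/day.
TEE = 1280.25 × 1.2 = 1536.3 kcal/day.
With stress factor 1.15: 1536.3 × 1.15 = 1766.745 kcal/day.
Protein energy = 25% × 1766.745 = 441.6863 kcal.
Protein = 441.6863 ÷ 4 kcal/g = 110.4216 g.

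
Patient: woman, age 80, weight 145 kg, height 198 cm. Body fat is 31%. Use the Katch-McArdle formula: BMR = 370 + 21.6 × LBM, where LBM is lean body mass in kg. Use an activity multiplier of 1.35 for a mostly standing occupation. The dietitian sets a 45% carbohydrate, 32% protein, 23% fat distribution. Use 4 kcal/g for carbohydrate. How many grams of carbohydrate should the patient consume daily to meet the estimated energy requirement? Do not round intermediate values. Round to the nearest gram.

LBM = 145 × (1 − 0.31) = 100.05 kg. Katch-McArdle: BMR = 370 + 21.6 × 100.05 = 2531.08 kcal/day.
TEE = 2531.08 × 1.35 = 3416.958 kcal/day.
Carbohydrate energy = 45% × 3416.958 = 1537.6311 kcal.
Carbohydrate = 1537.6311 ÷ 4 kcal/g = 384.4078 g.

384 g/day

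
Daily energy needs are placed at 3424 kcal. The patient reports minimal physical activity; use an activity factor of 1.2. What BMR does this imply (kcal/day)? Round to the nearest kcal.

BMR = TEE ÷ activity factor = 3424 ÷ 1.2 = 2853.3333 kcal/day.

2853 kcal/day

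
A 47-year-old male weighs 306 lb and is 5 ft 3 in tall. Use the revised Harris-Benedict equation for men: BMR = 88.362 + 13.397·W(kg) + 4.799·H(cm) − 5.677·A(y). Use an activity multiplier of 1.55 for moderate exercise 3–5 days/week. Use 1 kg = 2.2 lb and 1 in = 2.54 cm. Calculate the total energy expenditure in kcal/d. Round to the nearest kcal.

3802 kcal/d

Convert to metric: weight = 306 ÷ 2.2 = 139.0909 kg; height = (5×12 + 3) × 2.54 = 63 × 2.54 = 160.02 cm.
Harris-Benedict: BMR = 88.362 + 13.397(139.0909) + 4.799(160.02) − 5.677(47) = 2452.8799 kcal/day.
TEE = BMR × activity factor = 2452.8799 × 1.55 = 3801.9638 kcal/day.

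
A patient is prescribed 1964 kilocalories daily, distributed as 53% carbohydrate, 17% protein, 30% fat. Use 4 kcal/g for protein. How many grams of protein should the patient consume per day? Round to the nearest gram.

83 g/day

Protein energy = 17% × 1964 = 333.88 kcal.
At 4 kcal/g: 333.88 ÷ 4 = 83.47 g.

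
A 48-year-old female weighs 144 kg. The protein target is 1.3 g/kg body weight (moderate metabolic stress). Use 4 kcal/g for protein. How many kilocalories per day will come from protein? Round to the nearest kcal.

Protein = 1.3 g/kg × 144 kg = 187.2 g/day.
Protein energy = 187.2 g × 4 kcal/g = 748.8 kcal/day.

749 kcal/day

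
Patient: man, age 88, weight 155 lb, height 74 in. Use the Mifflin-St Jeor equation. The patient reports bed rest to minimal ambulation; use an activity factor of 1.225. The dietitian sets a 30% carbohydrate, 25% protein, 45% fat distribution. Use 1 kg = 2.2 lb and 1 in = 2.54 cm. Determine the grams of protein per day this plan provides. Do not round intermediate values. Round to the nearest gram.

111 g/day

Convert to metric: weight = 155 ÷ 2.2 = 70.4545 kg; height = 74 × 2.54 = 187.96 cm.
Mifflin-St Jeor (male): BMR = 10(70.4545) + 6.25(187.96) − 5(88) + 5 = 704.5455 + 1174.75 − 440 + 5 = 1444.2955 kcal/day.
TEE = 1444.2955 × 1.225 = 1769.2619 kcal/day.
Protein energy = 25% × 1769.2619 = 442.3155 kcal.
Protein = 442.3155 ÷ 4 kcal/g = 110.5789 g.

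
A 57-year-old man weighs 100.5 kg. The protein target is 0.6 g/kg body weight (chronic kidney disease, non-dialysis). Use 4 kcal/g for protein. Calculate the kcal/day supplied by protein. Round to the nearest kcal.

241 kcal/day

Protein = 0.6 g/kg × 100.5 kg = 60.3 g/day.
Protein energy = 60.3 g × 4 kcal/g = 241.2 kcal/day.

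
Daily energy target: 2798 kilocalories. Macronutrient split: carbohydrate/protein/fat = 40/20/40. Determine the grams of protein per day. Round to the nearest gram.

140 g/day

Protein energy = 20% × 2798 = 559.6 kcal.
At 4 kcal/g: 559.6 ÷ 4 = 139.9 g.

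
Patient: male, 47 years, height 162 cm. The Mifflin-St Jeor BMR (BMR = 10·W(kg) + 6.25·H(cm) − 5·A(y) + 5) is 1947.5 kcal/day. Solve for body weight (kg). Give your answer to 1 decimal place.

1947.5 = 10·W + 6.25(162) − 5(47) + 5
10·W = 1947.5 − 782.5 = 1165, so W = 116.5 kg.

116.5 kg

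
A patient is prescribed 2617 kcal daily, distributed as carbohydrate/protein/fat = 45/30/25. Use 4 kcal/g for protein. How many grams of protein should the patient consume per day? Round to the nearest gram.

196 g/day

Protein energy = 30% × 2617 = 785.1 kcal.
At 4 kcal/g: 785.1 ÷ 4 = 196.275 g.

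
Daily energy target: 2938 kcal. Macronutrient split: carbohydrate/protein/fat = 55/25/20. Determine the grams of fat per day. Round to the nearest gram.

Fat energy = 20% × 2938 = 587.6 kcal.
At 9 kcal/g: 587.6 ÷ 9 = 65.2889 g.

65 g/day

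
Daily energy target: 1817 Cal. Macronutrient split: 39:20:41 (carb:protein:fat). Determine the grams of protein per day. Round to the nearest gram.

91 g/day

Protein energy = 20% × 1817 = 363.4 kcal.
At 4 kcal/g: 363.4 ÷ 4 = 90.85 g.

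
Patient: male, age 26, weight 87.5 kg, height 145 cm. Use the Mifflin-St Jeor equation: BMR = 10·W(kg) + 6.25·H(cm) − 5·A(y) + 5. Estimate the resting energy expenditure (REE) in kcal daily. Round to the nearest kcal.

1656 kcal daily

Mifflin-St Jeor (male): BMR = 10(87.5) + 6.25(145) − 5(26) + 5 = 875 + 906.25 − 130 + 5 = 1656.25 kcal/day.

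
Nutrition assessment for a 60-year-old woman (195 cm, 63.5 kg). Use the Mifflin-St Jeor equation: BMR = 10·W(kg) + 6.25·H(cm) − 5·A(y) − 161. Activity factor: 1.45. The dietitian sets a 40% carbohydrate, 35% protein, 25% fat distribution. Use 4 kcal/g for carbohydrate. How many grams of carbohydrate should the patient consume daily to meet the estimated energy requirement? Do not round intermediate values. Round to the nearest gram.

202 g/day

Mifflin-St Jeor (female): BMR = 10(63.5) + 6.25(195) − 5(60) − 161 = 635 + 1218.75 − 300 − 161 = 1392.75 kcal/day.
TEE = 1392.75 × 1.45 = 2019.4875 kcal/day.
Carbohydrate energy = 40% × 2019.4875 = 807.795 kcal.
Carbohydrate = 807.795 ÷ 4 kcal/g = 201.9488 g.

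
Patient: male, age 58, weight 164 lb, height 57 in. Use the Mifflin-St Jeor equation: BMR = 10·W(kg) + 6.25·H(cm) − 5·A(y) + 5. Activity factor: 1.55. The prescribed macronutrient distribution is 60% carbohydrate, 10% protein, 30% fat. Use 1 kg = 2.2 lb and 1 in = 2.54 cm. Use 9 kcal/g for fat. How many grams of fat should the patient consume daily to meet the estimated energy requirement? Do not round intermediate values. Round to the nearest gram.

Convert to metric: weight = 164 ÷ 2.2 = 74.5455 kg; height = 57 × 2.54 = 144.78 cm.
Mifflin-St Jeor (male): BMR = 10(74.5455) + 6.25(144.78) − 5(58) + 5 = 745.4545 + 904.875 − 290 + 5 = 1365.3295 kcal/day.
TEE = 1365.3295 × 1.55 = 2116.2608 kcal/day.
Fat energy = 30% × 2116.2608 = 634.8782 kcal.
Fat = 634.8782 ÷ 9 kcal/g = 70.542 g.

71 g/day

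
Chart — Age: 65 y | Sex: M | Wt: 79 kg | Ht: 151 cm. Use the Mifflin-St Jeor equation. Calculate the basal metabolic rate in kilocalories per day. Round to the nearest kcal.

Mifflin-St Jeor (male): BMR = 10(79) + 6.25(151) − 5(65) + 5 = 790 + 943.75 − 325 + 5 = 1413.75 kcal/day.

1414 kilocalories per day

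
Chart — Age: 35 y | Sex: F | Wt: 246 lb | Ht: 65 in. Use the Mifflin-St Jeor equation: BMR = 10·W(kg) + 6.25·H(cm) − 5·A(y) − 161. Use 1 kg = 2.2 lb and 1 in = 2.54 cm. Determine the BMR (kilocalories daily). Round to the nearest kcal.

1814 kilocalories daily

Convert to metric: weight = 246 ÷ 2.2 = 111.8182 kg; height = 65 × 2.54 = 165.1 cm.
Mifflin-St Jeor (female): BMR = 10(111.8182) + 6.25(165.1) − 5(35) − 161 = 1118.1818 + 1031.875 − 175 − 161 = 1814.0568 kcal/day.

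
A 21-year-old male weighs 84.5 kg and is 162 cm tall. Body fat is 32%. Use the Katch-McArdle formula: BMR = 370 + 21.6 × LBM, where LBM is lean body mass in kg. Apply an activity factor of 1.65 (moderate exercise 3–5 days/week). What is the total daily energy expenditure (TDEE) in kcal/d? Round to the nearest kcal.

2658 kcal/d

LBM = 84.5 × (1 − 0.32) = 57.46 kg. Katch-McArdle: BMR = 370 + 21.6 × 57.46 = 1611.136 kcal/day.
TEE = BMR × activity factor = 1611.136 × 1.65 = 2658.3744 kcal/day.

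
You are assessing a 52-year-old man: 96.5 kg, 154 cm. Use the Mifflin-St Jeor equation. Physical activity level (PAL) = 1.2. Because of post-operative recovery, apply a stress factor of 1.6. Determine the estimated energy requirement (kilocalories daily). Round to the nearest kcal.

Mifflin-St Jeor (male): BMR = 10(96.5) + 6.25(154) − 5(52) + 5 = 965 + 962.5 − 260 + 5 = 1672.5 kcal/day.
TEE = BMR × activity factor = 1672.5 × 1.2 = 2007 kcal/day.
Apply stress factor: 2007 × 1.6 = 3211.2 kcal/day.

3211 kilocalories daily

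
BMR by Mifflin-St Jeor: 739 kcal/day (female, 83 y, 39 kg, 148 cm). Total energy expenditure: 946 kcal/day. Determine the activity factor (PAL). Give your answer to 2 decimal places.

Activity factor = TEE ÷ BMR = 946 ÷ 739 = 1.28.

1.28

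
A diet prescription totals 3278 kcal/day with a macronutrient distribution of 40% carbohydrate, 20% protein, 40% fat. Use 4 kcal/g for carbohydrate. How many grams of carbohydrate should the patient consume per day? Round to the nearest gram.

328 g/day

Carbohydrate energy = 40% × 3278 = 1311.2 kcal.
At 4 kcal/g: 1311.2 ÷ 4 = 327.8 g.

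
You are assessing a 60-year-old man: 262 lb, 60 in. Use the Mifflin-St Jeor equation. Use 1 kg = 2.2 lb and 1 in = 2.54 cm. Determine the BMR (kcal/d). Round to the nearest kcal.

1848 kcal/d

Convert to metric: weight = 262 ÷ 2.2 = 119.0909 kg; height = 60 × 2.54 = 152.4 cm.
Mifflin-St Jeor (male): BMR = 10(119.0909) + 6.25(152.4) − 5(60) + 5 = 1190.9091 + 952.5 − 300 + 5 = 1848.4091 kcal/day.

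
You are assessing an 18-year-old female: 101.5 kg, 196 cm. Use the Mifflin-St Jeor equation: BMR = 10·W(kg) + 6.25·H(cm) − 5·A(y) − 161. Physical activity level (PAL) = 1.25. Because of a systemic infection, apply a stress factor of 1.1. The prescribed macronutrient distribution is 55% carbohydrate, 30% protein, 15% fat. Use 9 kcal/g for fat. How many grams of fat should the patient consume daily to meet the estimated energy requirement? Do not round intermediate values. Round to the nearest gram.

46 g/day

Mifflin-St Jeor (female): BMR = 10(101.5) + 6.25(196) − 5(18) − 161 = 1015 + 1225 − 90 − 161 = 1989 kcal/day.
TEE = 1989 × 1.25 = 2486.25 kcal/day.
With stress factor 1.1: 2486.25 × 1.1 = 2734.875 kcal/day.
Fat energy = 15% × 2734.875 = 410.2313 kcal.
Fat = 410.2313 ÷ 9 kcal/g = 45.5813 g.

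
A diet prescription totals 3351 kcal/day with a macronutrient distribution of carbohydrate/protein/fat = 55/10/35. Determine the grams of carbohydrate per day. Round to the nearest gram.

461 g/day

Carbohydrate energy = 55% × 3351 = 1843.05 kcal.
At 4 kcal/g: 1843.05 ÷ 4 = 460.7625 g.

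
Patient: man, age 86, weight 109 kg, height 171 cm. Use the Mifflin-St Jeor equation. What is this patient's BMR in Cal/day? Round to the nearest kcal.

1734 Cal/day

Mifflin-St Jeor (male): BMR = 10(109) + 6.25(171) − 5(86) + 5 = 1090 + 1068.75 − 430 + 5 = 1733.75 kcal/day.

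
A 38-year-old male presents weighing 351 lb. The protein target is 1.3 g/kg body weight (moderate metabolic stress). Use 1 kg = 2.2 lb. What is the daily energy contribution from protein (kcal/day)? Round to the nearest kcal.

830 kcal/day

Weight in kg = 351 ÷ 2.2 = 159.5455 kg.
Protein = 1.3 g/kg × 159.5455 kg = 207.4091 g/day.
Protein energy = 207.4091 g × 4 kcal/g = 829.6364 kcal/day.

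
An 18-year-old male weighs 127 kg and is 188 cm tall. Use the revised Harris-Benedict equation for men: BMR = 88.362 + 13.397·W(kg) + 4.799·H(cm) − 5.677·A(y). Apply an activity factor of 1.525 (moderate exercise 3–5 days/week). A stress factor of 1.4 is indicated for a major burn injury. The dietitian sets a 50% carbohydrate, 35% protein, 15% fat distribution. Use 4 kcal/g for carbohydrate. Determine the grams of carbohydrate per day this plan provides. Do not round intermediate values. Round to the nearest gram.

Harris-Benedict: BMR = 88.362 + 13.397(127) + 4.799(188) − 5.677(18) = 2589.807 kcal/day.
TEE = 2589.807 × 1.525 = 3949.4557 kcal/day.
With stress factor 1.4: 3949.4557 × 1.4 = 5529.2379 kcal/day.
Carbohydrate energy = 50% × 5529.2379 = 2764.619 kcal.
Carbohydrate = 2764.619 ÷ 4 kcal/g = 691.1547 g.

691 g/day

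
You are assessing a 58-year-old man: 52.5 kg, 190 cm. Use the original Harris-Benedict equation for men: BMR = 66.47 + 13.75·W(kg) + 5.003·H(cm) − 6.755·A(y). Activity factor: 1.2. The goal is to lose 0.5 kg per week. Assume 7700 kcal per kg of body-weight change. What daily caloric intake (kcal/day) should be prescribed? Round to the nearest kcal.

Harris-Benedict: BMR = 66.47 + 13.75(52.5) + 5.003(190) − 6.755(58) = 1347.125 kcal/day.
TEE = 1347.125 × 1.2 = 1616.55 kcal/day.
Required daily deficit = 0.5 × 7700 ÷ 7 = 550 kcal/day.
Target intake = 1616.55 − 550 = 1066.55 kcal/day.

1067 kcal/day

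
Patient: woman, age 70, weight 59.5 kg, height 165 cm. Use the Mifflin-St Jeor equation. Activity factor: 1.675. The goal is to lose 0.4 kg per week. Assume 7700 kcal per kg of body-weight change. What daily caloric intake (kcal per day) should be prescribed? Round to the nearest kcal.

Mifflin-St Jeor (female): BMR = 10(59.5) + 6.25(165) − 5(70) − 161 = 595 + 1031.25 − 350 − 161 = 1115.25 kcal/day.
TEE = 1115.25 × 1.675 = 1868.0438 kcal/day.
Required daily deficit = 0.4 × 7700 ÷ 7 = 440 kcal/day.
Target intake = 1868.0438 − 440 = 1428.0438 kcal/day.

1428 kcal per day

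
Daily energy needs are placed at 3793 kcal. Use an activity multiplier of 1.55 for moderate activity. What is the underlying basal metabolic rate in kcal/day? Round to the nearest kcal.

BMR = TEE ÷ activity factor = 3793 ÷ 1.55 = 2447.0968 kcal/day.

2447 kcal/day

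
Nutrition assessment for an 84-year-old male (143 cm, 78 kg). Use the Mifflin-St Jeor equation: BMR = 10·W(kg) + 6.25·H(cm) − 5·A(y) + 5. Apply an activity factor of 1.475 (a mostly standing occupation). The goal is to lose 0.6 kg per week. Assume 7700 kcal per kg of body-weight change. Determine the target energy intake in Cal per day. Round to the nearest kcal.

1197 Cal per day

Mifflin-St Jeor (male): BMR = 10(78) + 6.25(143) − 5(84) + 5 = 780 + 893.75 − 420 + 5 = 1258.75 kcal/day.
TEE = 1258.75 × 1.475 = 1856.6563 kcal/day.
Required daily deficit = 0.6 × 7700 ÷ 7 = 660 kcal/day.
Target intake = 1856.6563 − 660 = 1196.6563 kcal/day.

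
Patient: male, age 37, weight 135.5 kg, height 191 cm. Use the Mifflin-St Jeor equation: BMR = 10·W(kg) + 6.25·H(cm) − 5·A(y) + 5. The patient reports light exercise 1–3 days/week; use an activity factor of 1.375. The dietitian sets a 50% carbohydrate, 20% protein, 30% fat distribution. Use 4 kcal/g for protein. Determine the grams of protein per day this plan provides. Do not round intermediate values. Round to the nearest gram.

163 g/day

Mifflin-St Jeor (male): BMR = 10(135.5) + 6.25(191) − 5(37) + 5 = 1355 + 1193.75 − 185 + 5 = 2368.75 kcal/day.
TEE = 2368.75 × 1.375 = 3257.0313 kcal/day.
Protein energy = 20% × 3257.0313 = 651.4063 kcal.
Protein = 651.4063 ÷ 4 kcal/g = 162.8516 g.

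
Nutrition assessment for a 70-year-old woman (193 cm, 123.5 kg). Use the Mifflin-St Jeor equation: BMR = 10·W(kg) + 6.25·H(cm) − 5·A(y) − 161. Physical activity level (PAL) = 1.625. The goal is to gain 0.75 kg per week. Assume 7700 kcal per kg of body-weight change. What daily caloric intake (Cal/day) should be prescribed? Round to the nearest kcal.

Mifflin-St Jeor (female): BMR = 10(123.5) + 6.25(193) − 5(70) − 161 = 1235 + 1206.25 − 350 − 161 = 1930.25 kcal/day.
TEE = 1930.25 × 1.625 = 3136.6563 kcal/day.
Required daily surplus = 0.75 × 7700 ÷ 7 = 825 kcal/day.
Target intake = 3136.6563 + 825 = 3961.6563 kcal/day.

3962 Cal/day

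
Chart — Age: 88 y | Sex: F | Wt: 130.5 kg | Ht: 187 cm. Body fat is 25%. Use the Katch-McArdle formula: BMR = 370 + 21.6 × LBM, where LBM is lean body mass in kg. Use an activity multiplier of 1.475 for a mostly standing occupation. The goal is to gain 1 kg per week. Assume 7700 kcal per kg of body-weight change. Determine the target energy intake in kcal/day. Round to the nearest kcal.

4764 kcal/day

LBM = 130.5 × (1 − 0.25) = 97.875 kg. Katch-McArdle: BMR = 370 + 21.6 × 97.875 = 2484.1 kcal/day.
TEE = 2484.1 × 1.475 = 3664.0475 kcal/day.
Required daily surplus = 1 × 7700 ÷ 7 = 1100 kcal/day.
Target intake = 3664.0475 + 1100 = 4764.0475 kcal/day.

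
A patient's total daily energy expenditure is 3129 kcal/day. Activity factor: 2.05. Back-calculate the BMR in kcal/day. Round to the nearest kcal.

BMR = TEE ÷ activity factor = 3129 ÷ 2.05 = 1526.3415 kcal/day.

1526 kcal/day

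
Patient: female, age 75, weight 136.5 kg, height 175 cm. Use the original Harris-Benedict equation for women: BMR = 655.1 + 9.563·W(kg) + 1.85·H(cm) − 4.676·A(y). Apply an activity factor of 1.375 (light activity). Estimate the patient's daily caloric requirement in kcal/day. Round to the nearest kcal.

2659 kcal/day

Harris-Benedict: BMR = 655.1 + 9.563(136.5) + 1.85(175) − 4.676(75) = 1933.4995 kcal/day.
TEE = BMR × activity factor = 1933.4995 × 1.375 = 2658.5618 kcal/day.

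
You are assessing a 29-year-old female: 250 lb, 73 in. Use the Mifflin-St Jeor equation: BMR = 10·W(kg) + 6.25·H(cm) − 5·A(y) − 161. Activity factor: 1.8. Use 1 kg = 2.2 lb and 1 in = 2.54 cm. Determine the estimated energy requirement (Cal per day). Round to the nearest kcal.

Convert to metric: weight = 250 ÷ 2.2 = 113.6364 kg; height = 73 × 2.54 = 185.42 cm.
Mifflin-St Jeor (female): BMR = 10(113.6364) + 6.25(185.42) − 5(29) − 161 = 1136.3636 + 1158.875 − 145 − 161 = 1989.2386 kcal/day.
TEE = BMR × activity factor = 1989.2386 × 1.8 = 3580.6295 kcal/day.

3581 Cal per day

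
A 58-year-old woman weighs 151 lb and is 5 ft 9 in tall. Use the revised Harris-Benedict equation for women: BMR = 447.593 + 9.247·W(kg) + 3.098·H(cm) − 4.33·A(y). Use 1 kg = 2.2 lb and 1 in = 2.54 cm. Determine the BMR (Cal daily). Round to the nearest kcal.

1374 Cal daily

Convert to metric: weight = 151 ÷ 2.2 = 68.6364 kg; height = (5×12 + 9) × 2.54 = 69 × 2.54 = 175.26 cm.
Harris-Benedict: BMR = 447.593 + 9.247(68.6364) + 3.098(175.26) − 4.33(58) = 1374.0889 kcal/day.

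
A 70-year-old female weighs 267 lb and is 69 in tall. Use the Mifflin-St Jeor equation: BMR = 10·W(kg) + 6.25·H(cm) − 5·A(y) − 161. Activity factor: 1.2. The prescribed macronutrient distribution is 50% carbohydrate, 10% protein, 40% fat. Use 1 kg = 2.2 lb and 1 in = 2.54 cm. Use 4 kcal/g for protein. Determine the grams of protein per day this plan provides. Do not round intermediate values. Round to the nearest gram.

54 g/day

Convert to metric: weight = 267 ÷ 2.2 = 121.3636 kg; height = 69 × 2.54 = 175.26 cm.
Mifflin-St Jeor (female): BMR = 10(121.3636) + 6.25(175.26) − 5(70) − 161 = 1213.6364 + 1095.375 − 350 − 161 = 1798.0114 kcal/day.
TEE = 1798.0114 × 1.2 = 2157.6136 kcal/day.
Protein energy = 10% × 2157.6136 = 215.7614 kcal.
Protein = 215.7614 ÷ 4 kcal/g = 53.9403 g.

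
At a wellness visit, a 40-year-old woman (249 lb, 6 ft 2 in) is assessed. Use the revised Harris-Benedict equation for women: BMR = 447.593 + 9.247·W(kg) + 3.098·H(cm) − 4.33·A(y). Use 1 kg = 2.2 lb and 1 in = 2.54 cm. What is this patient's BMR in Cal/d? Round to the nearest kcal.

1903 Cal/d

Convert to metric: weight = 249 ÷ 2.2 = 113.1818 kg; height = (6×12 + 2) × 2.54 = 74 × 2.54 = 187.96 cm.
Harris-Benedict: BMR = 447.593 + 9.247(113.1818) + 3.098(187.96) − 4.33(40) = 1903.2854 kcal/day.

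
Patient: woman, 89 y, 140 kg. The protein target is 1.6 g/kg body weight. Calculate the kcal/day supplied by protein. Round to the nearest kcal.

Protein = 1.6 g/kg × 140 kg = 224 g/day.
Protein energy = 224 g × 4 kcal/g = 896 kcal/day.

896 kcal/day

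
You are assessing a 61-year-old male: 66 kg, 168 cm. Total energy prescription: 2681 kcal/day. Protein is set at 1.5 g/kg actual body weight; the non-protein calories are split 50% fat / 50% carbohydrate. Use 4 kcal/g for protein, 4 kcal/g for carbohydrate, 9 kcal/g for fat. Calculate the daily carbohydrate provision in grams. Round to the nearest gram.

286 g/day

Protein = 1.5 × 66 = 99 g → 99 × 4 = 396 kcal.
Non-protein calories = 2681 − 396 = 2285 kcal.
Fat: 50% × 2285 = 1142.5 kcal; carbohydrate: 1142.5 kcal.
Carbohydrate: 1142.5 kcal ÷ 4 kcal/g = 285.625 g.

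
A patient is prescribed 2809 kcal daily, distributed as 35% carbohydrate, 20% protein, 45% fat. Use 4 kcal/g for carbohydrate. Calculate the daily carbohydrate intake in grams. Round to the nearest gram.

Carbohydrate energy = 35% × 2809 = 983.15 kcal.
At 4 kcal/g: 983.15 ÷ 4 = 245.7875 g.

246 g/day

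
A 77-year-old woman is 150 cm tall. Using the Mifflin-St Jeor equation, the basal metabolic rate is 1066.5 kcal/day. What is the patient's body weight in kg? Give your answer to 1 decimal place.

67.5 kg

1066.5 = 10·W + 6.25(150) − 5(77) − 161
10·W = 1066.5 − 391.5 = 675, so W = 67.5 kg.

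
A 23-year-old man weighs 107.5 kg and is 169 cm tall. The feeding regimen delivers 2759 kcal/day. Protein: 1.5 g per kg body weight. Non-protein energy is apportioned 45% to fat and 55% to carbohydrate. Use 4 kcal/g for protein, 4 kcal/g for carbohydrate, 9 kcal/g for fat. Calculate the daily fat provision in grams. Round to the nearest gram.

106 g/day

Protein = 1.5 × 107.5 = 161.25 g → 161.25 × 4 = 645 kcal.
Non-protein calories = 2759 − 645 = 2114 kcal.
Fat: 45% × 2114 = 951.3 kcal; carbohydrate: 1162.7 kcal.
Fat: 951.3 kcal ÷ 9 kcal/g = 105.7 g.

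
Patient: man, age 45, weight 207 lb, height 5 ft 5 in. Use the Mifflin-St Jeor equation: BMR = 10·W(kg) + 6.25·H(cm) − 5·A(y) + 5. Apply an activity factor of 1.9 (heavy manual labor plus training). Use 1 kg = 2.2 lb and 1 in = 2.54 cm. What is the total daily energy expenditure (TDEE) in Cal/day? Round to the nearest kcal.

3330 Cal/day

Convert to metric: weight = 207 ÷ 2.2 = 94.0909 kg; height = (5×12 + 5) × 2.54 = 65 × 2.54 = 165.1 cm.
Mifflin-St Jeor (male): BMR = 10(94.0909) + 6.25(165.1) − 5(45) + 5 = 940.9091 + 1031.875 − 225 + 5 = 1752.7841 kcal/day.
TEE = BMR × activity factor = 1752.7841 × 1.9 = 3330.2898 kcal/day.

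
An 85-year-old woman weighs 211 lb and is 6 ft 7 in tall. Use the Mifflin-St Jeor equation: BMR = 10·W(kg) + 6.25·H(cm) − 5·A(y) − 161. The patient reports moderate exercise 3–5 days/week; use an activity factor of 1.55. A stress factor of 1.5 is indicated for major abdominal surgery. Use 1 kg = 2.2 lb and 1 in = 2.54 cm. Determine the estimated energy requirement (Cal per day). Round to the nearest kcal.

Convert to metric: weight = 211 ÷ 2.2 = 95.9091 kg; height = (6×12 + 7) × 2.54 = 79 × 2.54 = 200.66 cm.
Mifflin-St Jeor (female): BMR = 10(95.9091) + 6.25(200.66) − 5(85) − 161 = 959.0909 + 1254.125 − 425 − 161 = 1627.2159 kcal/day.
TEE = BMR × activity factor = 1627.2159 × 1.55 = 2522.1847 kcal/day.
Apply stress factor: 2522.1847 × 1.5 = 3783.277 kcal/day.

3783 Cal per day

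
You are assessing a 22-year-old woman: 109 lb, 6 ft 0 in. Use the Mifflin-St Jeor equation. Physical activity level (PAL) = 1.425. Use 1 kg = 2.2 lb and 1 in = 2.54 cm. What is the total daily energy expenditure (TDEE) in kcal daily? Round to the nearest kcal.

1949 kcal daily

Convert to metric: weight = 109 ÷ 2.2 = 49.5455 kg; height = (6×12 + 0) × 2.54 = 72 × 2.54 = 182.88 cm.
Mifflin-St Jeor (female): BMR = 10(49.5455) + 6.25(182.88) − 5(22) − 161 = 495.4545 + 1143 − 110 − 161 = 1367.4545 kcal/day.
TEE = BMR × activity factor = 1367.4545 × 1.425 = 1948.6227 kcal/day.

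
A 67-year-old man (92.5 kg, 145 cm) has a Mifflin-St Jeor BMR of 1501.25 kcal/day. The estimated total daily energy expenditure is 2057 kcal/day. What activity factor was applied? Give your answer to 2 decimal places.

Activity factor = TEE ÷ BMR = 2057 ÷ 1501.25 = 1.37.

1.37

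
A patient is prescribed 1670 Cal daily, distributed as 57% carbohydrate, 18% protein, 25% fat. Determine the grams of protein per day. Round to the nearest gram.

Protein energy = 18% × 1670 = 300.6 kcal.
At 4 kcal/g: 300.6 ÷ 4 = 75.15 g.

75 g/day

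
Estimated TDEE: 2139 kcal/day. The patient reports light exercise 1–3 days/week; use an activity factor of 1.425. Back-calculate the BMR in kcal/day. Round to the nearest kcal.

1501 kcal/day

BMR = TEE ÷ activity factor = 2139 ÷ 1.425 = 1501.0526 kcal/day.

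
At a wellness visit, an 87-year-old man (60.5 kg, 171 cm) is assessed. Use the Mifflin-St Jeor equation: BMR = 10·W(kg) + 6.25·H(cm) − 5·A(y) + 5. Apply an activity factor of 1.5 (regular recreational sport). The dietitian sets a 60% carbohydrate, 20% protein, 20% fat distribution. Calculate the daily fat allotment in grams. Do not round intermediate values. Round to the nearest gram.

Mifflin-St Jeor (male): BMR = 10(60.5) + 6.25(171) − 5(87) + 5 = 605 + 1068.75 − 435 + 5 = 1243.75 kcal/day.
TEE = 1243.75 × 1.5 = 1865.625 kcal/day.
Fat energy = 20% × 1865.625 = 373.125 kcal.
Fat = 373.125 ÷ 9 kcal/g = 41.4583 g.

41 g/day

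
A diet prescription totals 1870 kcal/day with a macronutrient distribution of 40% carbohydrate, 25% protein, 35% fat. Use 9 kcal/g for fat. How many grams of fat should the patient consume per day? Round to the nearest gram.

73 g/day

Fat energy = 35% × 1870 = 654.5 kcal.
At 9 kcal/g: 654.5 ÷ 9 = 72.7222 g.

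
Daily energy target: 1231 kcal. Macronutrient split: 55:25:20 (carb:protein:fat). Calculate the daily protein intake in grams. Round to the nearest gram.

77 g/day

Protein energy = 25% × 1231 = 307.75 kcal.
At 4 kcal/g: 307.75 ÷ 4 = 76.9375 g.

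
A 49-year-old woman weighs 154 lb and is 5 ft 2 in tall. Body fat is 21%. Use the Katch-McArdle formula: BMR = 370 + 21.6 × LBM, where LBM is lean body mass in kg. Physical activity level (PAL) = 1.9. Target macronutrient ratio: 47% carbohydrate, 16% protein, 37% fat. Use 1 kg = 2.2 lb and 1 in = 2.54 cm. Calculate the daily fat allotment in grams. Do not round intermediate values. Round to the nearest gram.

122 g/day

Convert to metric: weight = 154 ÷ 2.2 = 70 kg; height = (5×12 + 2) × 2.54 = 62 × 2.54 = 157.48 cm.
LBM = 70 × (1 − 0.21) = 55.3 kg. Katch-McArdle: BMR = 370 + 21.6 × 55.3 = 1564.48 kcal/day.
TEE = 1564.48 × 1.9 = 2972.512 kcal/day.
Fat energy = 37% × 2972.512 = 1099.8294 kcal.
Fat = 1099.8294 ÷ 9 kcal/g = 122.2033 g.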